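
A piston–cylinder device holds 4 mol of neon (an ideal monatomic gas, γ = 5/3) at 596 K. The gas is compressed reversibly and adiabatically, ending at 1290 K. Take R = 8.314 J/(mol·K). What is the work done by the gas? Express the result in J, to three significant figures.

Adiabatic ⇒ Q = 0, so W_by = −ΔU = nCᵥ(T₁ − T₂).
Cᵥ = 3R/2 = 12.47 J/(mol·K).
W = (4)(12.47)(596 − 1290) = -34619 J.

W ≈ -34600 J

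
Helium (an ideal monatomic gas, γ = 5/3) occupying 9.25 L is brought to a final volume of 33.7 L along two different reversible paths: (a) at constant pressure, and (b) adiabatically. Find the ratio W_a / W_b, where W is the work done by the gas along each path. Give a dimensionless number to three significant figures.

Path (a) isobaric: W = P₁(V₂ − V₁) → W_a/(P₁V₁) = 2.643.
Path (b) adiabatic: W = P₁V₁(1 − (V₁/V₂)^(γ−1))/(γ−1) → W_b/(P₁V₁) = 0.8665.
W_a / W_b = 2.643 / 0.8665 = 3.051.

W_a / W_b ≈ 3.05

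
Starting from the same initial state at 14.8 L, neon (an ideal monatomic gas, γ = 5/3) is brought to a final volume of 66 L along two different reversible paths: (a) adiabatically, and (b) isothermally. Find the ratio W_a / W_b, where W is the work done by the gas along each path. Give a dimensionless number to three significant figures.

Path (a) adiabatic: W = P₁V₁(1 − (V₁/V₂)^(γ−1))/(γ−1) → W_a/(P₁V₁) = 0.9463.
Path (b) isothermal: W = P₁V₁ ln(V₂/V₁) → W_b/(P₁V₁) = 1.495.
W_a / W_b = 0.9463 / 1.495 = 0.633.

W_a / W_b ≈ 0.633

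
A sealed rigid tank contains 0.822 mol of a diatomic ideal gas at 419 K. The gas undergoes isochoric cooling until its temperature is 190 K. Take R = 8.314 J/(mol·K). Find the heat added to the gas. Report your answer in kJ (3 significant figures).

Constant volume ⇒ W = 0, so Q = ΔU = nCᵥΔT with Cᵥ = 5R/2 = 20.79 J/(mol·K).
ΔU = (0.822)(20.79)(190 − 419) = -3913 J.

Q ≈ -3.91 kJ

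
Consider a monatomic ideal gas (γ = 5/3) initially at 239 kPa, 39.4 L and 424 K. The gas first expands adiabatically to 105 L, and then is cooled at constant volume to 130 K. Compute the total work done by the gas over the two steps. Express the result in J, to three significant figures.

W_total ≈ 6780 J

Step 1 (adiabatic): W = (P₁V₁ − P₂V₂)/(γ−1) = (9417 − 4899)/0.667 = 6777 J.
Step 2 (isochoric): W = 0 (constant volume).
W_total = 6777 + 0 = 6777 J.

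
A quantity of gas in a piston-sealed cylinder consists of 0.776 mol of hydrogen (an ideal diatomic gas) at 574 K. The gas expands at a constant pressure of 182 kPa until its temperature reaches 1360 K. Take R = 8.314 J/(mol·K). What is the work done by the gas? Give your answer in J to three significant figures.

Isobaric: W = P ΔV = nR ΔT.
W = (0.776)(8.314)(1360 − 574) = 5071 J.

W ≈ 5070 J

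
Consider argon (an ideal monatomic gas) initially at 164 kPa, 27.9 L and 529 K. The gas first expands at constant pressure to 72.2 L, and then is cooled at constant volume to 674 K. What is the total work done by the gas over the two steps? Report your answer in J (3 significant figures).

Step 1 (isobaric): W = PΔV = (164 kPa)(72.2 − 27.9 L) = 7265 J.
Step 2 (isochoric): W = 0 (constant volume).
W_total = 7265 + 0 = 7265 J.

W_total ≈ 7270 J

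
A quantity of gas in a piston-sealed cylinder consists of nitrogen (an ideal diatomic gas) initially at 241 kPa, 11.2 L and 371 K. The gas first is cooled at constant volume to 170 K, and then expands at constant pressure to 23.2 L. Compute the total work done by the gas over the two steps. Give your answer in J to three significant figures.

Step 1 (isochoric): W = 0 (constant volume).
After step 1: P = 110.4 kPa (V unchanged).
Step 2 (isobaric): W = PΔV = (110.4 kPa)(23.2 − 11.2 L) = 1325 J.
W_total = 0 + 1325 = 1325 J.

W_total ≈ 1330 J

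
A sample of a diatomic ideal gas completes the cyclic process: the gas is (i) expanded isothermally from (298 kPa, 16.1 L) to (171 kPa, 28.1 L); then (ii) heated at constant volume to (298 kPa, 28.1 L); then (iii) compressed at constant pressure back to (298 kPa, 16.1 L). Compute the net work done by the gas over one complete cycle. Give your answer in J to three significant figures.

Leg (i): W = PᵢVᵢ ln(V_f/Vᵢ) = (4798) ln(28.1/16.1) = 2672 J.
Leg (ii): W = 0.
Leg (iii): W = PΔV = (298)(16.1 − 28.1) = -3576 J.
W_net = 2672 − 3576 = -903.9 J.

W_net ≈ -904 J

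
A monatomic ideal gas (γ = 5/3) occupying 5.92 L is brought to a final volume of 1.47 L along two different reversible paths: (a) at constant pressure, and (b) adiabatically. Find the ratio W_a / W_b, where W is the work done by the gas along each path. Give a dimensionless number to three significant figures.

Path (a) isobaric: W = P₁(V₂ − V₁) → W_a/(P₁V₁) = -0.7517.
Path (b) adiabatic: W = P₁V₁(1 − (V₁/V₂)^(γ−1))/(γ−1) → W_b/(P₁V₁) = -2.297.
W_a / W_b = -0.7517 / -2.297 = 0.3273.

W_a / W_b ≈ 0.327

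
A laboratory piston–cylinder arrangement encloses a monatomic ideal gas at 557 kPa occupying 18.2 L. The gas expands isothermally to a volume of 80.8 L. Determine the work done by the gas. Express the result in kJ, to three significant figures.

Isothermal: W = nRT ln(V₂/V₁) = P₁V₁ ln(V₂/V₁).
P₁V₁ = (557 kPa)(18.2 L) = 10137 J.
W = 10137 × ln(80.8/18.2) = 10137 × 1.491
W_by_gas = 15110 J.

W ≈ 15.1 kJ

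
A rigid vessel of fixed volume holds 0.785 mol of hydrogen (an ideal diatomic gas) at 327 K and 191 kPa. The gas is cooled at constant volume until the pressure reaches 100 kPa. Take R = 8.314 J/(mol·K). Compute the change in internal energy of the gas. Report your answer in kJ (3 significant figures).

Constant volume ⇒ W = 0, so Q = ΔU = nCᵥΔT with Cᵥ = 5R/2 = 20.79 J/(mol·K).
At constant V, T₂/T₁ = P₂/P₁ ⇒ ΔT = T₁(P₂/P₁ − 1) = 327·(100/191 − 1) = -155.8 K.
ΔU = (0.785)(20.79)(-155.8) = -2542 J.

ΔU ≈ -2.54 kJ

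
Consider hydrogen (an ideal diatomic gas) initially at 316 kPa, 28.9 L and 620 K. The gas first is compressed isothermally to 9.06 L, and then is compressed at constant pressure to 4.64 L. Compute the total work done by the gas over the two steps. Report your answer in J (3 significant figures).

W_total ≈ -15000 J

Step 1 (isothermal): W = P₁V₁ ln(V₂/V₁) = (9132) ln(9.06/28.9) = -10593 J.
After step 1: P = 1008 kPa, V = 9.06 L, T = 620 K.
Step 2 (isobaric): W = PΔV = (1008 kPa)(4.64 − 9.06 L) = -4455 J.
W_total = -10593 − 4455 = -15049 J.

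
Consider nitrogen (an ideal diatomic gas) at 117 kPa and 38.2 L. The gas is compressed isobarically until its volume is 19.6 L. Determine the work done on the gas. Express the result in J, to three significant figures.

W ≈ 2180 J

Isobaric: W = P ΔV.
W = (117 kPa)(19.6 − 38.2 L) = (117)(-18.6) = -2176 J.
Work on gas = −W_by = 2176 J.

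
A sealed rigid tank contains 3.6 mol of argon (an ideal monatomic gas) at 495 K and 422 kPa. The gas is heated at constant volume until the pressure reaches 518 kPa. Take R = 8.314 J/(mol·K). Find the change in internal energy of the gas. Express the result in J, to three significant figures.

Constant volume ⇒ W = 0, so Q = ΔU = nCᵥΔT with Cᵥ = 3R/2 = 12.47 J/(mol·K).
At constant V, T₂/T₁ = P₂/P₁ ⇒ ΔT = T₁(P₂/P₁ − 1) = 495·(518/422 − 1) = 112.6 K.
ΔU = (3.6)(12.47)(112.6) = 5056 J.

ΔU ≈ 5060 J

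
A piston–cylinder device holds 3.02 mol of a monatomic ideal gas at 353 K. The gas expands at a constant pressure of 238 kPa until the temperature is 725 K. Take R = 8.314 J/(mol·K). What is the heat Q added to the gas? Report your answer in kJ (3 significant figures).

Q ≈ 23.4 kJ

Isobaric: W = nRΔT = (3.02)(8.314)(372) = 9340 J.
ΔU = nCᵥΔT with Cᵥ = 3R/2: ΔU = (3.02)(12.47)(372) = 14010 J.
Q = ΔU + W = 14010 + 9340 = 23351 J.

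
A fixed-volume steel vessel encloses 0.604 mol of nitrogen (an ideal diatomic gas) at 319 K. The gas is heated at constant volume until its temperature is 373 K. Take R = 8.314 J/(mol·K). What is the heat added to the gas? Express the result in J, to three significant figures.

Q ≈ 678 J

Constant volume ⇒ W = 0, so Q = ΔU = nCᵥΔT with Cᵥ = 5R/2 = 20.79 J/(mol·K).
ΔU = (0.604)(20.79)(373 − 319) = 677.9 J.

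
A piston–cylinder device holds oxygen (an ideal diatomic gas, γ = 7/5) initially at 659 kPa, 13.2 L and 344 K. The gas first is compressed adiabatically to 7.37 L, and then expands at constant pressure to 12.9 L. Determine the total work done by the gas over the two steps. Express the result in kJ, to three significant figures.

Step 1 (adiabatic): W = (P₁V₁ − P₂V₂)/(γ−1) = (8699 − 10983)/0.4 = -5709 J.
After step 1: P = 1490 kPa, V = 7.37 L, T = 434.3 K.
Step 2 (isobaric): W = PΔV = (1490 kPa)(12.9 − 7.37 L) = 8241 J.
W_total = -5709 + 8241 = 2531 J.

W_total ≈ 2.53 kJ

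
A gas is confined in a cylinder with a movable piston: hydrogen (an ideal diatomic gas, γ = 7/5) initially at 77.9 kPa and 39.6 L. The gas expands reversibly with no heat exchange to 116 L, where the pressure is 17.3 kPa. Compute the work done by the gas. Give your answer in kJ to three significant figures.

W ≈ 2.70 kJ

Adiabatic: W = (P₁V₁ − P₂V₂)/(γ − 1) with γ = 7/5.
P₁V₁ = 3085 J, P₂V₂ = 2007 J.
W = (3085 − 2007) / 0.4 = 2695 J.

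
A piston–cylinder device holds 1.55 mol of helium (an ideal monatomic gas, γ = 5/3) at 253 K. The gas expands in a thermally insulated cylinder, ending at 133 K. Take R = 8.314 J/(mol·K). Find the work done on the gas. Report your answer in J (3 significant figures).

W ≈ -2320 J

Adiabatic ⇒ Q = 0, so W_by = −ΔU = nCᵥ(T₁ − T₂).
Cᵥ = 3R/2 = 12.47 J/(mol·K).
W = (1.55)(12.47)(253 − 133) = 2320 J.
Work on gas = −W_by = -2320 J.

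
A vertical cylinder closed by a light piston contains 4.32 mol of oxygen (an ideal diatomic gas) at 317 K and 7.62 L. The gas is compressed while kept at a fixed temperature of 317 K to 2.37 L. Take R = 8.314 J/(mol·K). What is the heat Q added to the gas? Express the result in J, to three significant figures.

Q ≈ -13300 J

Isothermal ⇒ ΔU = 0, so Q = W = nRT ln(V₂/V₁).
Q = (4.32)(8.314)(317) ln(2.37/7.62) = 11386 × -1.168 = -13297 J.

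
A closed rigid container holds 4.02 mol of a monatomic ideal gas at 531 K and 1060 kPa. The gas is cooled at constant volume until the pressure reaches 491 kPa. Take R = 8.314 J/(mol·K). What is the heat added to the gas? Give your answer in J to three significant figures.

Constant volume ⇒ W = 0, so Q = ΔU = nCᵥΔT with Cᵥ = 3R/2 = 12.47 J/(mol·K).
At constant V, T₂/T₁ = P₂/P₁ ⇒ ΔT = T₁(P₂/P₁ − 1) = 531·(491/1060 − 1) = -285 K.
ΔU = (4.02)(12.47)(-285) = -14290 J.

Q ≈ -14300 J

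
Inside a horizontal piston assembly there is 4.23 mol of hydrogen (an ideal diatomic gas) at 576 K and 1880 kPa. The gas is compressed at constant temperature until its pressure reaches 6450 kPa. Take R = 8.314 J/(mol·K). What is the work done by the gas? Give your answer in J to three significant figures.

W ≈ -25000 J

Isothermal process: W = nRT ln(V₂/V₁) = nRT ln(P₁/P₂).
W = (4.23)(8.314)(576) × ln(1880/6450)
  = 20257 × ln(0.2915) = 20257 × -1.233
W_by_gas = -24973 J.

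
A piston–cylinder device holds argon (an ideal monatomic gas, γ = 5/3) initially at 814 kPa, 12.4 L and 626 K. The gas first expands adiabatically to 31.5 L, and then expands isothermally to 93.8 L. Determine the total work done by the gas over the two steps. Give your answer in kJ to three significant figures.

W_total ≈ 12.9 kJ

Step 1 (adiabatic): W = (P₁V₁ − P₂V₂)/(γ−1) = (10094 − 5422)/0.667 = 7008 J.
After step 1: P = 172.1 kPa, V = 31.5 L, T = 336.2 K.
Step 2 (isothermal): W = P₁V₁ ln(V₂/V₁) = (5422) ln(93.8/31.5) = 5916 J.
W_total = 7008 + 5916 = 12924 J.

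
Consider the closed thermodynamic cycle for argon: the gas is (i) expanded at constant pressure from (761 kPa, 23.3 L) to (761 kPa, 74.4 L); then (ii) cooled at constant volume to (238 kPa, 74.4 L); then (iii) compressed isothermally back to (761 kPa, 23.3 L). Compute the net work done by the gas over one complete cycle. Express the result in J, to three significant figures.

Leg (i): W = PΔV = (761)(74.4 − 23.3) = 38887 J.
Leg (ii): W = 0.
Leg (iii): W = PᵢVᵢ ln(V_f/Vᵢ) = (17707) ln(23.3/74.4) = -20558 J.
W_net = 38887 − 20558 = 18329 J.

W_net ≈ 18300 J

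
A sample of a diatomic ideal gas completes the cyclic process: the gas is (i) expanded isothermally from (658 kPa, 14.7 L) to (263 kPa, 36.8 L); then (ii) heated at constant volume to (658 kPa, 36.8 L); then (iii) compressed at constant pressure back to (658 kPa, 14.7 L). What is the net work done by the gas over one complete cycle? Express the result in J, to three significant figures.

Leg (i): W = PᵢVᵢ ln(V_f/Vᵢ) = (9673) ln(36.8/14.7) = 8876 J.
Leg (ii): W = 0.
Leg (iii): W = PΔV = (658)(14.7 − 36.8) = -14542 J.
W_net = 8876 − 14542 = -5666 J.

W_net ≈ -5670 J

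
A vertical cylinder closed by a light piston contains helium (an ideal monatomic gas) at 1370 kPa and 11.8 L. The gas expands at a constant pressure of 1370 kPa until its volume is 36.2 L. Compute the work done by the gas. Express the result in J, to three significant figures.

W ≈ 33400 J

Isobaric: W = P ΔV.
W = (1370 kPa)(36.2 − 11.8 L) = (1370)(24.4) = 33428 J.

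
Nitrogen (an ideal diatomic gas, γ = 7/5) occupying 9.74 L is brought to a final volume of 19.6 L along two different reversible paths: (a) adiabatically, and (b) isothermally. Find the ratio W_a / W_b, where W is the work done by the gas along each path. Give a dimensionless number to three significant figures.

W_a / W_b ≈ 0.872

Path (a) adiabatic: W = P₁V₁(1 − (V₁/V₂)^(γ−1))/(γ−1) → W_a/(P₁V₁) = 0.61.
Path (b) isothermal: W = P₁V₁ ln(V₂/V₁) → W_b/(P₁V₁) = 0.6993.
W_a / W_b = 0.61 / 0.6993 = 0.8723.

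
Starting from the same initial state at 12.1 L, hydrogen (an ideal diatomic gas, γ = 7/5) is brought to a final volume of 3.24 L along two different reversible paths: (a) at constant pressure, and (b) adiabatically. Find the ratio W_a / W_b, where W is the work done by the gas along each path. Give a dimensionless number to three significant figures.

Path (a) isobaric: W = P₁(V₂ − V₁) → W_a/(P₁V₁) = -0.7322.
Path (b) adiabatic: W = P₁V₁(1 − (V₁/V₂)^(γ−1))/(γ−1) → W_b/(P₁V₁) = -1.735.
W_a / W_b = -0.7322 / -1.735 = 0.4221.

W_a / W_b ≈ 0.422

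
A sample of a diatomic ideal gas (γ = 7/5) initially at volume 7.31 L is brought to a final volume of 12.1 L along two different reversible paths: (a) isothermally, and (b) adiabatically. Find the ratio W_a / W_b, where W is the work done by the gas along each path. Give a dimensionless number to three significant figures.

W_a / W_b ≈ 1.10

Path (a) isothermal: W = P₁V₁ ln(V₂/V₁) → W_a/(P₁V₁) = 0.504.
Path (b) adiabatic: W = P₁V₁(1 − (V₁/V₂)^(γ−1))/(γ−1) → W_b/(P₁V₁) = 0.4564.
W_a / W_b = 0.504 / 0.4564 = 1.104.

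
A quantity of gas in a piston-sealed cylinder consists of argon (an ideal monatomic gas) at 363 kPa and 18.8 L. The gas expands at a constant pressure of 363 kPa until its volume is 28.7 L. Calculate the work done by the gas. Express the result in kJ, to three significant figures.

W ≈ 3.59 kJ

Isobaric: W = P ΔV.
W = (363 kPa)(28.7 − 18.8 L) = (363)(9.9) = 3594 J.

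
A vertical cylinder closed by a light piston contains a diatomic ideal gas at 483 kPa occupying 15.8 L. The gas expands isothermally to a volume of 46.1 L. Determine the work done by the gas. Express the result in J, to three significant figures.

W ≈ 8170 J

Isothermal: W = nRT ln(V₂/V₁) = P₁V₁ ln(V₂/V₁).
P₁V₁ = (483 kPa)(15.8 L) = 7631 J.
W = 7631 × ln(46.1/15.8) = 7631 × 1.071
W_by_gas = 8172 J.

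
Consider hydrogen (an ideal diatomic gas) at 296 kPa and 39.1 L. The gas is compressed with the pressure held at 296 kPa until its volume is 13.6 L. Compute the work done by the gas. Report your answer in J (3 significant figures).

Isobaric: W = P ΔV.
W = (296 kPa)(13.6 − 39.1 L) = (296)(-25.5) = -7548 J.

W ≈ -7550 J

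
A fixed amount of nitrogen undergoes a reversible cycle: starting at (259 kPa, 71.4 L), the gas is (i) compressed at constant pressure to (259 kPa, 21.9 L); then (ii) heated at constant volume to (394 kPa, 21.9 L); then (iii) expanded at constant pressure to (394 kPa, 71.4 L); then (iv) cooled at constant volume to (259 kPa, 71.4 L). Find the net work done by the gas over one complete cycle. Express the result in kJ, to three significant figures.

Constant-volume legs do no work.
W(i) = (259)(21.9 − 71.4) = -12821 J; W(iii) = (394)(71.4 − 21.9) = 19503 J.
W_net = -12821 + 19503 = 6683 J (the clockwise enclosed area).

W_net ≈ 6.68 kJ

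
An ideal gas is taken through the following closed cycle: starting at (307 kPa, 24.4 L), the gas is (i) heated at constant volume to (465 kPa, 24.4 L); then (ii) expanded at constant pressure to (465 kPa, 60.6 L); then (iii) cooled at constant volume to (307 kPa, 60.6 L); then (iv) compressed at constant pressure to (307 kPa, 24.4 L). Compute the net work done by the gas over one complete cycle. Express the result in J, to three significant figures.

Constant-volume legs do no work.
W(ii) = (465)(60.6 − 24.4) = 16833 J; W(iv) = (307)(24.4 − 60.6) = -11113 J.
W_net = 16833 − 11113 = 5720 J (the clockwise enclosed area).

W_net ≈ 5720 J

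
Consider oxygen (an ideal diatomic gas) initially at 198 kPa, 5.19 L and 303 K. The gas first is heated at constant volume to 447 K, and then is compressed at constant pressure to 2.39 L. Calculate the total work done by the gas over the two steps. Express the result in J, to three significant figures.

Step 1 (isochoric): W = 0 (constant volume).
After step 1: P = 292.1 kPa (V unchanged).
Step 2 (isobaric): W = PΔV = (292.1 kPa)(2.39 − 5.19 L) = -817.9 J.
W_total = 0 − 817.9 = -817.9 J.

W_total ≈ -818 J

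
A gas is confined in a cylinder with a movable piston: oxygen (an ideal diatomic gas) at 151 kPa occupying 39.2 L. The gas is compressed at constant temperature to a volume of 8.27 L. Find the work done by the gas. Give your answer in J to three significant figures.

W ≈ -9210 J

Isothermal: W = nRT ln(V₂/V₁) = P₁V₁ ln(V₂/V₁).
P₁V₁ = (151 kPa)(39.2 L) = 5919 J.
W = 5919 × ln(8.27/39.2) = 5919 × -1.556
W_by_gas = -9211 J.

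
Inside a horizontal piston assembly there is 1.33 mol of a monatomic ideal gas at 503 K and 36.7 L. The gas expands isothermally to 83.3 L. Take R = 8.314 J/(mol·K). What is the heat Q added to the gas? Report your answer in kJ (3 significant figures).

Isothermal ⇒ ΔU = 0, so Q = W = nRT ln(V₂/V₁).
Q = (1.33)(8.314)(503) ln(83.3/36.7) = 5562 × 0.8197 = 4559 J.

Q ≈ 4.56 kJ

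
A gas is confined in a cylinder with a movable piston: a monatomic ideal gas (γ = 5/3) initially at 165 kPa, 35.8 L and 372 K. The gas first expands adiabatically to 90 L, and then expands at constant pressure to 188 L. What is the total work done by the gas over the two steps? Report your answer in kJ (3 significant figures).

W_total ≈ 7.55 kJ

Step 1 (adiabatic): W = (P₁V₁ − P₂V₂)/(γ−1) = (5907 − 3195)/0.667 = 4068 J.
After step 1: P = 35.5 kPa, V = 90 L, T = 201.2 K.
Step 2 (isobaric): W = PΔV = (35.5 kPa)(188 − 90 L) = 3479 J.
W_total = 4068 + 3479 = 7547 J.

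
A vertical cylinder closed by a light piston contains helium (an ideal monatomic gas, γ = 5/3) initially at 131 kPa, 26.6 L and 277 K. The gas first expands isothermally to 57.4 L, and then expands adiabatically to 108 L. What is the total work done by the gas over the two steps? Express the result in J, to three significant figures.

W_total ≈ 4480 J

Step 1 (isothermal): W = P₁V₁ ln(V₂/V₁) = (3485) ln(57.4/26.6) = 2680 J.
After step 1: P = 60.71 kPa, V = 57.4 L, T = 277 K.
Step 2 (adiabatic): W = (P₁V₁ − P₂V₂)/(γ−1) = (3485 − 2286)/0.667 = 1797 J.
W_total = 2680 + 1797 = 4477 J.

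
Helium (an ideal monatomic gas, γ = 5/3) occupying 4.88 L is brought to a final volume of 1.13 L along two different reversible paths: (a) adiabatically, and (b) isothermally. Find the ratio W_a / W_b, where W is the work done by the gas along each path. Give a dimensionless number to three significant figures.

Path (a) adiabatic: W = P₁V₁(1 − (V₁/V₂)^(γ−1))/(γ−1) → W_a/(P₁V₁) = -2.478.
Path (b) isothermal: W = P₁V₁ ln(V₂/V₁) → W_b/(P₁V₁) = -1.463.
W_a / W_b = -2.478 / -1.463 = 1.694.

W_a / W_b ≈ 1.69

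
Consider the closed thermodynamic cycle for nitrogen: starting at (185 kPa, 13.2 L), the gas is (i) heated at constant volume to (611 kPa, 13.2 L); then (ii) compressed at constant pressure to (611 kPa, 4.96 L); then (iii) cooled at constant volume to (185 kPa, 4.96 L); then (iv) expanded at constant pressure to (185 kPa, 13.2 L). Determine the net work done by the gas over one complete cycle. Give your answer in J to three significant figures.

W_net ≈ -3510 J

Constant-volume legs do no work.
W(ii) = (611)(4.96 − 13.2) = -5035 J; W(iv) = (185)(13.2 − 4.96) = 1524 J.
W_net = -5035 + 1524 = -3510 J (the counter-clockwise enclosed area).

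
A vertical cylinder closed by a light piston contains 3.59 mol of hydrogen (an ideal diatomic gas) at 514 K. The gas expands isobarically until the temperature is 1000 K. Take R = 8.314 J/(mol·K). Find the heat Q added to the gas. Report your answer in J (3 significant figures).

Isobaric: W = nRΔT = (3.59)(8.314)(486) = 14506 J.
ΔU = nCᵥΔT with Cᵥ = 5R/2: ΔU = (3.59)(20.79)(486) = 36264 J.
Q = ΔU + W = 36264 + 14506 = 50770 J.

Q ≈ 50800 J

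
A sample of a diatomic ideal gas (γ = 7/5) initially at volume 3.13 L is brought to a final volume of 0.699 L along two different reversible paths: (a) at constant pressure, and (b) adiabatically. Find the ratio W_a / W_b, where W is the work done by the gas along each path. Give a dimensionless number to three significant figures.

W_a / W_b ≈ 0.378

Path (a) isobaric: W = P₁(V₂ − V₁) → W_a/(P₁V₁) = -0.7767.
Path (b) adiabatic: W = P₁V₁(1 − (V₁/V₂)^(γ−1))/(γ−1) → W_b/(P₁V₁) = -2.054.
W_a / W_b = -0.7767 / -2.054 = 0.3782.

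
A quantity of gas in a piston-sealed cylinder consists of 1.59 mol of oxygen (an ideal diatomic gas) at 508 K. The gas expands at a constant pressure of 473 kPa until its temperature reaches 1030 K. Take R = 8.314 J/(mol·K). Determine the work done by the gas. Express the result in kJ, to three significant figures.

W ≈ 6.90 kJ

Isobaric: W = P ΔV = nR ΔT.
W = (1.59)(8.314)(1030 − 508) = 6900 J.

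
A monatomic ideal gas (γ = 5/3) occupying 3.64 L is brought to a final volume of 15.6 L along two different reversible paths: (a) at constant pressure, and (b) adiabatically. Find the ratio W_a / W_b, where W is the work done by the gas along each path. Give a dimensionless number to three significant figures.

W_a / W_b ≈ 3.53

Path (a) isobaric: W = P₁(V₂ − V₁) → W_a/(P₁V₁) = 3.286.
Path (b) adiabatic: W = P₁V₁(1 − (V₁/V₂)^(γ−1))/(γ−1) → W_b/(P₁V₁) = 0.9315.
W_a / W_b = 3.286 / 0.9315 = 3.527.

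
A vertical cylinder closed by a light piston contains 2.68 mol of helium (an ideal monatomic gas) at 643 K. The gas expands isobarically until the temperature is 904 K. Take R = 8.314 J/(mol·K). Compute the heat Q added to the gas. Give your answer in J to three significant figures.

Q ≈ 14500 J

Isobaric: W = nRΔT = (2.68)(8.314)(261) = 5815 J.
ΔU = nCᵥΔT with Cᵥ = 3R/2: ΔU = (2.68)(12.47)(261) = 8723 J.
Q = ΔU + W = 8723 + 5815 = 14539 J.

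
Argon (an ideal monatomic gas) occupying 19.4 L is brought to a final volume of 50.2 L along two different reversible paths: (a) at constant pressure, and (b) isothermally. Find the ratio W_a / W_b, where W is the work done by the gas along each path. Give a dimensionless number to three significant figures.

W_a / W_b ≈ 1.67

Path (a) isobaric: W = P₁(V₂ − V₁) → W_a/(P₁V₁) = 1.588.
Path (b) isothermal: W = P₁V₁ ln(V₂/V₁) → W_b/(P₁V₁) = 0.9507.
W_a / W_b = 1.588 / 0.9507 = 1.67.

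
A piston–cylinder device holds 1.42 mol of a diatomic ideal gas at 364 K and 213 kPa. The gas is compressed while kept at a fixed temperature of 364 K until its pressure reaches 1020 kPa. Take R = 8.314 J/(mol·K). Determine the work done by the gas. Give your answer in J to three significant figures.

W ≈ -6730 J

Isothermal process: W = nRT ln(V₂/V₁) = nRT ln(P₁/P₂).
W = (1.42)(8.314)(364) × ln(213/1020)
  = 4297 × ln(0.2088) = 4297 × -1.566
W_by_gas = -6731 J.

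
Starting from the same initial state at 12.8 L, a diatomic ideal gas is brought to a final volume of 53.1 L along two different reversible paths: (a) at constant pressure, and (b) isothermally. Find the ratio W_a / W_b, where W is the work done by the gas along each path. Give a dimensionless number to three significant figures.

W_a / W_b ≈ 2.21

Path (a) isobaric: W = P₁(V₂ − V₁) → W_a/(P₁V₁) = 3.148.
Path (b) isothermal: W = P₁V₁ ln(V₂/V₁) → W_b/(P₁V₁) = 1.423.
W_a / W_b = 3.148 / 1.423 = 2.213.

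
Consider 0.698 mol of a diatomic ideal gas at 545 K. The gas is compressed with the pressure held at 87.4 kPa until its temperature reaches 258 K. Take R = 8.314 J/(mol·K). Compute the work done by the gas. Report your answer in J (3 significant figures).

Isobaric: W = P ΔV = nR ΔT.
W = (0.698)(8.314)(258 − 545) = -1666 J.

W ≈ -1670 J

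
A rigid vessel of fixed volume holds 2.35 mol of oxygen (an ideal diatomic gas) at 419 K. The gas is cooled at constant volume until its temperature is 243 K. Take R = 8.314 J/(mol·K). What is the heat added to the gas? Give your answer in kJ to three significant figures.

Constant volume ⇒ W = 0, so Q = ΔU = nCᵥΔT with Cᵥ = 5R/2 = 20.79 J/(mol·K).
ΔU = (2.35)(20.79)(243 − 419) = -8597 J.

Q ≈ -8.60 kJ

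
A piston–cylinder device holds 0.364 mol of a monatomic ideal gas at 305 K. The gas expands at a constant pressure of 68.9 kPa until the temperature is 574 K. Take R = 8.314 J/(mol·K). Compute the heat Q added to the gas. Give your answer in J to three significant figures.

Q ≈ 2040 J

Isobaric: W = nRΔT = (0.364)(8.314)(269) = 814.1 J.
ΔU = nCᵥΔT with Cᵥ = 3R/2: ΔU = (0.364)(12.47)(269) = 1221 J.
Q = ΔU + W = 1221 + 814.1 = 2035 J.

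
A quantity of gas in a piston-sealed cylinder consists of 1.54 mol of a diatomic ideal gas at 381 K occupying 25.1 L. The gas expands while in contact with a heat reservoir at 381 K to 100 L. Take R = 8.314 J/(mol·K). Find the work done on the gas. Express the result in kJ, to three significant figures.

W ≈ -6.74 kJ

Isothermal: W = nRT ln(V₂/V₁).
W = (1.54)(8.314)(381) × ln(100/25.1)
  = 4878 × 1.382
W_by_gas = 6743 J; work on gas = −W_by = -6743 J.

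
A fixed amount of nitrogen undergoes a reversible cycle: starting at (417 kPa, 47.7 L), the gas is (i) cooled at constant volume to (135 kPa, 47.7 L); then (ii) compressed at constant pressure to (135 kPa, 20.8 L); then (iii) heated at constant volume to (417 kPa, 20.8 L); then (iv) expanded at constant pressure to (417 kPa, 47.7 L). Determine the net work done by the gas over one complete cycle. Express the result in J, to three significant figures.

Constant-volume legs do no work.
W(ii) = (135)(20.8 − 47.7) = -3632 J; W(iv) = (417)(47.7 − 20.8) = 11217 J.
W_net = -3632 + 11217 = 7586 J (the clockwise enclosed area).

W_net ≈ 7590 J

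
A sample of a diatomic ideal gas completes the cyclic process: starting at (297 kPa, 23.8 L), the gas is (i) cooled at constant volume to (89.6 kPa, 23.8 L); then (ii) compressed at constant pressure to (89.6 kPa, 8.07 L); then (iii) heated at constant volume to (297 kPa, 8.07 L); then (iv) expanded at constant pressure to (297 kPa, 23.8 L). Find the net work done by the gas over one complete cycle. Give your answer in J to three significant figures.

W_net ≈ 3260 J

Constant-volume legs do no work.
W(ii) = (89.6)(8.07 − 23.8) = -1409 J; W(iv) = (297)(23.8 − 8.07) = 4672 J.
W_net = -1409 + 4672 = 3262 J (the clockwise enclosed area).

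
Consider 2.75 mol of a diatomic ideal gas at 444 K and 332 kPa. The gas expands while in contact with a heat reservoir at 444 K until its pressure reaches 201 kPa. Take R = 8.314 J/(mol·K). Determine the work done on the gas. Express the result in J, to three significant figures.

Isothermal process: W = nRT ln(V₂/V₁) = nRT ln(P₁/P₂).
W = (2.75)(8.314)(444) × ln(332/201)
  = 10151 × ln(1.652) = 10151 × 0.5018
W_by_gas = 5094 J; work on gas = −W_by = -5094 J.

W ≈ -5090 J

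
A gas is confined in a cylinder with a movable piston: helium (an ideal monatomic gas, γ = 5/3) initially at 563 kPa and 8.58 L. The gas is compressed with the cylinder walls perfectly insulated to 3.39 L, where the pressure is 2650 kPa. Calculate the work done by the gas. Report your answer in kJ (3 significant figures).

Adiabatic: W = (P₁V₁ − P₂V₂)/(γ − 1) with γ = 5/3.
P₁V₁ = 4831 J, P₂V₂ = 8984 J.
W = (4831 − 8984) / 0.6667 = -6229 J.

W ≈ -6.23 kJ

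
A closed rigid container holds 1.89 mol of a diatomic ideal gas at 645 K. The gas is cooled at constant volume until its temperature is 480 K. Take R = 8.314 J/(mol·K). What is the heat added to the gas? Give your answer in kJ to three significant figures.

Q ≈ -6.48 kJ

Constant volume ⇒ W = 0, so Q = ΔU = nCᵥΔT with Cᵥ = 5R/2 = 20.79 J/(mol·K).
ΔU = (1.89)(20.79)(480 − 645) = -6482 J.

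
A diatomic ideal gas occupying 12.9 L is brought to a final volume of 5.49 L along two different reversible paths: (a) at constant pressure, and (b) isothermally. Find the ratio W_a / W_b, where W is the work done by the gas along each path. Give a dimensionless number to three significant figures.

W_a / W_b ≈ 0.672

Path (a) isobaric: W = P₁(V₂ − V₁) → W_a/(P₁V₁) = -0.5744.
Path (b) isothermal: W = P₁V₁ ln(V₂/V₁) → W_b/(P₁V₁) = -0.8543.
W_a / W_b = -0.5744 / -0.8543 = 0.6724.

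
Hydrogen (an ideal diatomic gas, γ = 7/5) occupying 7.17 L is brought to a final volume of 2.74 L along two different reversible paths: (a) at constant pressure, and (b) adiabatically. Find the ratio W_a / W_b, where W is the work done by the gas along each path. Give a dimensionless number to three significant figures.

W_a / W_b ≈ 0.527

Path (a) isobaric: W = P₁(V₂ − V₁) → W_a/(P₁V₁) = -0.6179.
Path (b) adiabatic: W = P₁V₁(1 − (V₁/V₂)^(γ−1))/(γ−1) → W_b/(P₁V₁) = -1.173.
W_a / W_b = -0.6179 / -1.173 = 0.5266.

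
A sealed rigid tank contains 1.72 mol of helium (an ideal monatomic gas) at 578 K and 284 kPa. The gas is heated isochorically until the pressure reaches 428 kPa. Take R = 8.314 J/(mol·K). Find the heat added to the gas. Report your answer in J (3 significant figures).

Constant volume ⇒ W = 0, so Q = ΔU = nCᵥΔT with Cᵥ = 3R/2 = 12.47 J/(mol·K).
At constant V, T₂/T₁ = P₂/P₁ ⇒ ΔT = T₁(P₂/P₁ − 1) = 578·(428/284 − 1) = 293.1 K.
ΔU = (1.72)(12.47)(293.1) = 6286 J.

Q ≈ 6290 J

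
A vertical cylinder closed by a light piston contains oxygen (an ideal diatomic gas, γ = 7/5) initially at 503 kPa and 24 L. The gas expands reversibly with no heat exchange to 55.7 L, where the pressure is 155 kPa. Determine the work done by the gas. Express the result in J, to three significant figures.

Adiabatic: W = (P₁V₁ − P₂V₂)/(γ − 1) with γ = 7/5.
P₁V₁ = 12072 J, P₂V₂ = 8634 J.
W = (12072 − 8634) / 0.4 = 8596 J.

W ≈ 8600 J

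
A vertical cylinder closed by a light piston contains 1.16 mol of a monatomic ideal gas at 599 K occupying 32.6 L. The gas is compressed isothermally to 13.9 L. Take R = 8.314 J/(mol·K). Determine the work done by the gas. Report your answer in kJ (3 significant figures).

W ≈ -4.92 kJ

Isothermal: W = nRT ln(V₂/V₁).
W = (1.16)(8.314)(599) × ln(13.9/32.6)
  = 5777 × -0.8524
W_by_gas = -4924 J.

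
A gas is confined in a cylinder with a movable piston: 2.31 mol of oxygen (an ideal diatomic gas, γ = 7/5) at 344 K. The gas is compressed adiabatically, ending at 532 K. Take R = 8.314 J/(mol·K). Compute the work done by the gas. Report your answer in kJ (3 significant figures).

W ≈ -9.03 kJ

Adiabatic ⇒ Q = 0, so W_by = −ΔU = nCᵥ(T₁ − T₂).
Cᵥ = 5R/2 = 20.79 J/(mol·K).
W = (2.31)(20.79)(344 − 532) = -9027 J.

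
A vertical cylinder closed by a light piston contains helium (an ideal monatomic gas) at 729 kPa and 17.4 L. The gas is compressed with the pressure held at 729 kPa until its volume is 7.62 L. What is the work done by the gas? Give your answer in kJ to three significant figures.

Isobaric: W = P ΔV.
W = (729 kPa)(7.62 − 17.4 L) = (729)(-9.78) = -7130 J.

W ≈ -7.13 kJ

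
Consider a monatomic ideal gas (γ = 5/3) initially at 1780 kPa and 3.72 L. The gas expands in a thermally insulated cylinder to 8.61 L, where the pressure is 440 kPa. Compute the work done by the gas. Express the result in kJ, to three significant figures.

W ≈ 4.25 kJ

Adiabatic: W = (P₁V₁ − P₂V₂)/(γ − 1) with γ = 5/3.
P₁V₁ = 6622 J, P₂V₂ = 3788 J.
W = (6622 − 3788) / 0.6667 = 4250 J.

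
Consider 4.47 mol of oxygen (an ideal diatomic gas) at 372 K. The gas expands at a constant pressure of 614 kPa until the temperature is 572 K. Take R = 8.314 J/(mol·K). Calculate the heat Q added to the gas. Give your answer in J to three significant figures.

Isobaric: W = nRΔT = (4.47)(8.314)(200) = 7433 J.
ΔU = nCᵥΔT with Cᵥ = 5R/2: ΔU = (4.47)(20.79)(200) = 18582 J.
Q = ΔU + W = 18582 + 7433 = 26015 J.

Q ≈ 26000 J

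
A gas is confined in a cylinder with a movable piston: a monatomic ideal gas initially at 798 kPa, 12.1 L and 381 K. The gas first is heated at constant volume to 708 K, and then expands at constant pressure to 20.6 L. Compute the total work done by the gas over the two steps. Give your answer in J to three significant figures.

Step 1 (isochoric): W = 0 (constant volume).
After step 1: P = 1483 kPa (V unchanged).
Step 2 (isobaric): W = PΔV = (1483 kPa)(20.6 − 12.1 L) = 12605 J.
W_total = 0 + 12605 = 12605 J.

W_total ≈ 12600 J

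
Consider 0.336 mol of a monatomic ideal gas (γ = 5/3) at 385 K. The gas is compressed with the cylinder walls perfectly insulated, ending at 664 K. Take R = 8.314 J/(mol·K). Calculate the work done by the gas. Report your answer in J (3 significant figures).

W ≈ -1170 J

Adiabatic ⇒ Q = 0, so W_by = −ΔU = nCᵥ(T₁ − T₂).
Cᵥ = 3R/2 = 12.47 J/(mol·K).
W = (0.336)(12.47)(385 − 664) = -1169 J.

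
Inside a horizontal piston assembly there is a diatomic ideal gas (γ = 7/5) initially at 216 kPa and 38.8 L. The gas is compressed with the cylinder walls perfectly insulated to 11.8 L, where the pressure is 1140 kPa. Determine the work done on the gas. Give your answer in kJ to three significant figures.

Adiabatic: W = (P₁V₁ − P₂V₂)/(γ − 1) with γ = 7/5.
P₁V₁ = 8381 J, P₂V₂ = 13452 J.
W = (8381 − 13452) / 0.4 = -12678 J.
Work on gas = −W_by = 12678 J.

W ≈ 12.7 kJ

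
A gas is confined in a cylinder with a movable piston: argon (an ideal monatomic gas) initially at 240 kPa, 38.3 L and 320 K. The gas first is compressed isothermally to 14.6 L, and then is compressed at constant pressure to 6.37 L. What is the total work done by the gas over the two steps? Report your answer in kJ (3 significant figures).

W_total ≈ -14.0 kJ

Step 1 (isothermal): W = P₁V₁ ln(V₂/V₁) = (9192) ln(14.6/38.3) = -8865 J.
After step 1: P = 629.6 kPa, V = 14.6 L, T = 320 K.
Step 2 (isobaric): W = PΔV = (629.6 kPa)(6.37 − 14.6 L) = -5182 J.
W_total = -8865 − 5182 = -14047 J.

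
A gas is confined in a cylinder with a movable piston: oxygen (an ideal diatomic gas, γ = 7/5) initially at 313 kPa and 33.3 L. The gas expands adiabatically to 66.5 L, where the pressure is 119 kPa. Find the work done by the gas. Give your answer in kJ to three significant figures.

Adiabatic: W = (P₁V₁ − P₂V₂)/(γ − 1) with γ = 7/5.
P₁V₁ = 10423 J, P₂V₂ = 7914 J.
W = (10423 − 7914) / 0.4 = 6274 J.

W ≈ 6.27 kJ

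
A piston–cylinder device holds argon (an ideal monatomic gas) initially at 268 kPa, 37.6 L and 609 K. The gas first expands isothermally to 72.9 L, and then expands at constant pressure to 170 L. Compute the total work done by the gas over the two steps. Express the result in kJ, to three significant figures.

Step 1 (isothermal): W = P₁V₁ ln(V₂/V₁) = (10077) ln(72.9/37.6) = 6672 J.
After step 1: P = 138.2 kPa, V = 72.9 L, T = 609 K.
Step 2 (isobaric): W = PΔV = (138.2 kPa)(170 − 72.9 L) = 13422 J.
W_total = 6672 + 13422 = 20094 J.

W_total ≈ 20.1 kJ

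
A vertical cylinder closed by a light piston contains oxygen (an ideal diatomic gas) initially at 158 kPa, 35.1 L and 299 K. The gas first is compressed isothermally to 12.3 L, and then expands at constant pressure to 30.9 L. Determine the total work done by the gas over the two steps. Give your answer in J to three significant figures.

W_total ≈ 2570 J

Step 1 (isothermal): W = P₁V₁ ln(V₂/V₁) = (5546) ln(12.3/35.1) = -5815 J.
After step 1: P = 450.9 kPa, V = 12.3 L, T = 299 K.
Step 2 (isobaric): W = PΔV = (450.9 kPa)(30.9 − 12.3 L) = 8386 J.
W_total = -5815 + 8386 = 2571 J.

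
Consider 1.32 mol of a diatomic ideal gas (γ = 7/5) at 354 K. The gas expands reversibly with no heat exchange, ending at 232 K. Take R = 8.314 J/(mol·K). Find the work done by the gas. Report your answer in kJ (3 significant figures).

Adiabatic ⇒ Q = 0, so W_by = −ΔU = nCᵥ(T₁ − T₂).
Cᵥ = 5R/2 = 20.79 J/(mol·K).
W = (1.32)(20.79)(354 − 232) = 3347 J.

W ≈ 3.35 kJ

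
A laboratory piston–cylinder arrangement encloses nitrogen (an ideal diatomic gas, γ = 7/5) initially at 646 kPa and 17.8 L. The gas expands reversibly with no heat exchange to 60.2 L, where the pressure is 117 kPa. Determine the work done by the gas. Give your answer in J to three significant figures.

W ≈ 11100 J

Adiabatic: W = (P₁V₁ − P₂V₂)/(γ − 1) with γ = 7/5.
P₁V₁ = 11499 J, P₂V₂ = 7043 J.
W = (11499 − 7043) / 0.4 = 11139 J.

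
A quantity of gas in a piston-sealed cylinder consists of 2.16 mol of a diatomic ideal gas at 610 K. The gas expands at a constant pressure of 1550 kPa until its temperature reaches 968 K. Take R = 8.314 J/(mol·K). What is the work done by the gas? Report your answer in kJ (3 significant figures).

W ≈ 6.43 kJ

Isobaric: W = P ΔV = nR ΔT.
W = (2.16)(8.314)(968 − 610) = 6429 J.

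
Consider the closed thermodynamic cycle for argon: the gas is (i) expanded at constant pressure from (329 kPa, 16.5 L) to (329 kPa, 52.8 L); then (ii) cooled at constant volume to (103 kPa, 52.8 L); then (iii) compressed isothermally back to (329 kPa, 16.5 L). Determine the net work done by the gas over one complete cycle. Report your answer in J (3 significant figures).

W_net ≈ 5620 J

Leg (i): W = PΔV = (329)(52.8 − 16.5) = 11943 J.
Leg (ii): W = 0.
Leg (iii): W = PᵢVᵢ ln(V_f/Vᵢ) = (5438) ln(16.5/52.8) = -6326 J.
W_net = 11943 − 6326 = 5617 J.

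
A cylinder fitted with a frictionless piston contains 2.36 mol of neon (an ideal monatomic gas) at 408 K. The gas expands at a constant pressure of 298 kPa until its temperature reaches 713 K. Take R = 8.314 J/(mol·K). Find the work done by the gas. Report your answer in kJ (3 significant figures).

W ≈ 5.98 kJ

Isobaric: W = P ΔV = nR ΔT.
W = (2.36)(8.314)(713 − 408) = 5984 J.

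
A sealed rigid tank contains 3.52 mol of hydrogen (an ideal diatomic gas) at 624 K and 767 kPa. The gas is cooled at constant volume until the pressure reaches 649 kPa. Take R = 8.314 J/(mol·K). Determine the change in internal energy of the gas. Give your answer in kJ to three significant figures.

ΔU ≈ -7.02 kJ

Constant volume ⇒ W = 0, so Q = ΔU = nCᵥΔT with Cᵥ = 5R/2 = 20.79 J/(mol·K).
At constant V, T₂/T₁ = P₂/P₁ ⇒ ΔT = T₁(P₂/P₁ − 1) = 624·(649/767 − 1) = -96 K.
ΔU = (3.52)(20.79)(-96) = -7024 J.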